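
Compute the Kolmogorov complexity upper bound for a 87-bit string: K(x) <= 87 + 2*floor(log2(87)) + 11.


floor(log2(87)) = 6
2 * 6 = 12
K(x) <= 87 + 12 + 11 = 110

110


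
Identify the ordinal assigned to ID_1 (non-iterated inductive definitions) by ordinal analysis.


The proof-theoretic ordinal of ID_1 (non-iterated inductive definitions) is a standard result in ordinal analysis.
This ordinal is the supremum of order types of primitive recursive well-orderings
that the theory can prove to be well-ordered.
For ID_1 (non-iterated inductive definitions), the proof-theoretic ordinal is psi_0(epsilon_{Omega+1}).

psi_0(epsilon_{Omega+1})


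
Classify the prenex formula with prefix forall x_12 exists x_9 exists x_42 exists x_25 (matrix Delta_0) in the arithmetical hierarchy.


Leading quantifier is forall, so the class is Pi.
Number of quantifier blocks = alternations + 1 = 1 + 1 = 2.
Classification: Pi_2

Pi_2


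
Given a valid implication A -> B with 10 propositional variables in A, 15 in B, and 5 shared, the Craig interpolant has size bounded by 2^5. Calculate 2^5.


Shared atoms = 5
Craig interpolant size bound = 2^5
= 32

32


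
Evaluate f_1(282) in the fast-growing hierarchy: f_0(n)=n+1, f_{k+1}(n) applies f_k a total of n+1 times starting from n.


f_1(282) = f_0^283(282)
f_0 adds 1 each time, applied 283 times.
f_1(282) = 282 + 283 = 565

565


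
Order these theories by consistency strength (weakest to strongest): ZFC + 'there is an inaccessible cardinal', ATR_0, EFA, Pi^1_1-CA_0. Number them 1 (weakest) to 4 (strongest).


Ordering by consistency strength:
1. EFA
2. ATR_0
3. Pi^1_1-CA_0
4. ZFC + 'there is an inaccessible cardinal'


ZFC + 'there is an inaccessible cardinal'=4, ATR_0=2, EFA=1, Pi^1_1-CA_0=3


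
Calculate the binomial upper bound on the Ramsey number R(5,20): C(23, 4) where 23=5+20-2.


R(5,20) <= C(5+20-2, 5-1) = C(23, 4)
C(23, 4) = 23! / (4! * 19!)
= 8855

8855


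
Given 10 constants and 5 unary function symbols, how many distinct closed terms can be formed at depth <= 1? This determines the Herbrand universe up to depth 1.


Herbrand terms by depth:
Depth 0: 10 constants
Depth 1: 50 new terms (running total: 60)
Total distinct ground terms = 60

60


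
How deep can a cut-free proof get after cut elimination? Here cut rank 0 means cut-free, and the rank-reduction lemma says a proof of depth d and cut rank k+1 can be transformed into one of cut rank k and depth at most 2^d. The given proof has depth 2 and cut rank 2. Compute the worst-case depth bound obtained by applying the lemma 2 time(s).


Each rank reduction sends depth d to at most 2^d; cut rank r needs r reductions.
2_0(2) = 2
2_1(2) = 2^2 = 4
2_2(2) = 2^4 = 16
Cut-free depth bound = 16

16


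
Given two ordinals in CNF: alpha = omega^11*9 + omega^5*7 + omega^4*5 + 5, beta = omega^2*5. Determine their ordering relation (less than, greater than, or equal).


Compare term by term from highest exponent:
alpha = omega^11*9 + omega^5*7 + omega^4*5 + 5
beta = omega^2*5
Term 1: alpha has omega^11*9, beta has omega^2*5
Term 2: alpha has omega^5*7, beta has omega^0*0
Term 3: alpha has omega^4*5, beta has omega^0*0
Term 4: alpha has omega^0*5, beta has omega^0*0
Result: alpha > beta

alpha > beta


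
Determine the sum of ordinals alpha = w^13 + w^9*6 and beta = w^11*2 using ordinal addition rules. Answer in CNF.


Ordinal addition (w^13 + w^9*6) + w^11*2:
alpha's leading term has exponent 13 > beta's exponent 11, so it survives.
alpha's tail term has exponent 9 < beta's exponent 11, so it is absorbed by beta.
In ordinal addition, any term followed by a strictly larger-exponent term is absorbed.
Result = w^13 + w^11*2

w^13 + w^11*2


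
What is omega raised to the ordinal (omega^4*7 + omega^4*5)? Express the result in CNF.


omega^(omega^4*7 + omega^4*5):
Both terms of the exponent have the same exponent 4, so they merge: omega^4*7 + omega^4*5 = omega^4*(7+5) = omega^4*12.
omega raised to a CNF ordinal is a single CNF term: Result = omega^(omega^4*12)

omega^(omega^4*12)


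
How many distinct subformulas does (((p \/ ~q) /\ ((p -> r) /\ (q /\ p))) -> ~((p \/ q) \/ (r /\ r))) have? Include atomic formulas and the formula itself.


Formula: (((p \/ ~q) /\ ((p -> r) /\ (q /\ p))) -> ~((p \/ q) \/ (r /\ r)))
Subformulas found:
  1. q
  2. r
  3. p
  4. ~q
  5. (q /\ p)
  6. (r /\ r)
  7. (p \/ q)
  8. (p -> r)
  9. (p \/ ~q)
  10. ((p \/ q) \/ (r /\ r))
  11. ((p -> r) /\ (q /\ p))
  12. ~((p \/ q) \/ (r /\ r))
  13. ((p \/ ~q) /\ ((p -> r) /\ (q /\ p)))
  14. (((p \/ ~q) /\ ((p -> r) /\ (q /\ p))) -> ~((p \/ q) \/ (r /\ r)))
Total distinct subformulas = 14

14


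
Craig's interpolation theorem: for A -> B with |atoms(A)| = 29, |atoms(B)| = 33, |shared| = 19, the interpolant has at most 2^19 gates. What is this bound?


Shared atoms = 19
Craig interpolant size bound = 2^19
= 524288

524288


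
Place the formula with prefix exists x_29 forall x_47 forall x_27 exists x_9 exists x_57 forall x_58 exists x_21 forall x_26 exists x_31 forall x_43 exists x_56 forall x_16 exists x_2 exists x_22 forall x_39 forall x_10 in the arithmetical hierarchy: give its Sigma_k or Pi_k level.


Leading quantifier is exists, so the class is Sigma.
Number of quantifier blocks = alternations + 1 = 11 + 1 = 12.
Classification: Sigma_12

Sigma_12


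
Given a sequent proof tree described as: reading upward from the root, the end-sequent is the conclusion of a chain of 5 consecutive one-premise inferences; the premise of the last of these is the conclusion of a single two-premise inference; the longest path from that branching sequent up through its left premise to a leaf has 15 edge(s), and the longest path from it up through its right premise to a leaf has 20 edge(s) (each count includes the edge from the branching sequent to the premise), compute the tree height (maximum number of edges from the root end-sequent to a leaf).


Longest path through the left premise: 15 edges (measured from the branching sequent)
Longest path through the right premise: 20 edges
Height of the subtree rooted at the branching sequent: max(15, 20) = 20
The branching sequent sits 5 edges above the root (the chain of one-premise inferences), so height = 20 + 5 = 25

25


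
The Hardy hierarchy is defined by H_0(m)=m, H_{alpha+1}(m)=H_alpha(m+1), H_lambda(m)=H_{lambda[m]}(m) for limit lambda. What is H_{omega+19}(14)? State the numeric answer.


H_{omega+19}(14):
Unwind the 19 successor steps: H_{omega+19}(14) = H_omega(14+19) = H_omega(33).
H_omega(m) = H_m(m) = m + m = 2m.
Result = 2 * 33 = 66

66


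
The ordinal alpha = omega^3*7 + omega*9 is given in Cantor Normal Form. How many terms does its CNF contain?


CNF: omega^3*7 + omega*9
Count the summands separated by '+':
  term 1: omega^3*7
  term 2: omega*9
Total terms = 2

2


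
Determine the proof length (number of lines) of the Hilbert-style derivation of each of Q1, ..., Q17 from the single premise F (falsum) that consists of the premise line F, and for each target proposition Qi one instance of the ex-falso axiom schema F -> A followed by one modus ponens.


Ex falso, line by line:
- 1 premise line (F)
- 17 targets, each needing 1 axiom instance (F -> Qi) + 1 MP = 2 lines: 2 * 17 = 34
Total = 1 + 34 = 35 lines.

35


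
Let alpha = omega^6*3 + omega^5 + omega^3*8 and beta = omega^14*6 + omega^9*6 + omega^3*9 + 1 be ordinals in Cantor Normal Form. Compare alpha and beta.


Compare term by term from highest exponent:
alpha = omega^6*3 + omega^5 + omega^3*8
beta = omega^14*6 + omega^9*6 + omega^3*9 + 1
Term 1: alpha has omega^6*3, beta has omega^14*6
Term 2: alpha has omega^5*1, beta has omega^9*6
Term 3: alpha has omega^3*8, beta has omega^3*9
Term 4: alpha has omega^0*0, beta has omega^0*1
Result: alpha < beta

alpha < beta


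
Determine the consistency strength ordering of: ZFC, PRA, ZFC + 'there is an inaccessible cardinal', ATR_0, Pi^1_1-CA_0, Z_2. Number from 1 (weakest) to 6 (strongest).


Ordering by consistency strength:
1. PRA
2. ATR_0
3. Pi^1_1-CA_0
4. Z_2
5. ZFC
6. ZFC + 'there is an inaccessible cardinal'


ZFC=5, PRA=1, ZFC + 'there is an inaccessible cardinal'=6, ATR_0=2, Pi^1_1-CA_0=3, Z_2=4


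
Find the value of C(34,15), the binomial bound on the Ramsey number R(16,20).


R(16,20) <= C(16+20-2, 16-1) = C(34, 15)
C(34, 15) = 34! / (15! * 19!)
= 1855967520

1855967520


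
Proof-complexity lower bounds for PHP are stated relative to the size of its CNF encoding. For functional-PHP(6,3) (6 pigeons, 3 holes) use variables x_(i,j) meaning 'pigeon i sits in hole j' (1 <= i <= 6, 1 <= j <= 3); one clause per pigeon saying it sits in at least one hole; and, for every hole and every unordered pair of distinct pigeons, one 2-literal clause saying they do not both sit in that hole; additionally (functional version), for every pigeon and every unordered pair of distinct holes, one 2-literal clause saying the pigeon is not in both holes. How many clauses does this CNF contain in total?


functional-PHP(6,3): 6 pigeons, 3 holes, 6*3 = 18 variables.
- pigeon clauses: one per pigeon -> 6 clauses
- hole clauses: 3 holes * C(6,2) = 3 * 15 -> 45 clauses
- functional clauses: 6 pigeons * C(3,2) = 6 * 3 -> 18 clauses
Total clauses = 6 + 45 + 18 = 69

69


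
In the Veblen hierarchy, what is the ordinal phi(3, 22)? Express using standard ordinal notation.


phi(3, 22):
phi(3, beta) = eta_beta (the beta-th eta number, fixed point of zeta).
phi(3, 22) = eta_22

eta_22


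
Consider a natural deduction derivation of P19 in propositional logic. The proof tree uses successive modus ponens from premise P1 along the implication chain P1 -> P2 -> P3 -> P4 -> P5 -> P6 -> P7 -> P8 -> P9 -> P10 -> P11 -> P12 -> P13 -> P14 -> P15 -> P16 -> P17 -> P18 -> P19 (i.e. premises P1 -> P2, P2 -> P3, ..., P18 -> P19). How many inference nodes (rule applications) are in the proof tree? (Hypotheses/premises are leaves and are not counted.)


We have a chain: P1 -> P2 -> P3 -> P4 -> P5 -> P6 -> P7 -> P8 -> P9 -> P10 -> P11 -> P12 -> P13 -> P14 -> P15 -> P16 -> P17 -> P18 -> P19.
Each modus ponens application produces the next variable.
The chain has 19 propositions, so 19-1 = 18 modus ponens steps.
Total inference nodes = 18

18


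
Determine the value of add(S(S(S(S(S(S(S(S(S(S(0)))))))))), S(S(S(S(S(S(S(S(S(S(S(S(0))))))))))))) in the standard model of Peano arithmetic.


add(S^10(0), S^12(0)):
S^10(0) = 10
S^12(0) = 12
10 + 12 = 22

22


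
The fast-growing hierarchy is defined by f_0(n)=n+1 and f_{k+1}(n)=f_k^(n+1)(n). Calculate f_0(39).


f_0(39) = 39 + 1 = 40

40


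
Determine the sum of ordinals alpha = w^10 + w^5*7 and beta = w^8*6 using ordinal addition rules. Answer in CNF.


Ordinal addition (w^10 + w^5*7) + w^8*6:
alpha's leading term has exponent 10 > beta's exponent 8, so it survives.
alpha's tail term has exponent 5 < beta's exponent 8, so it is absorbed by beta.
In ordinal addition, any term followed by a strictly larger-exponent term is absorbed.
Result = w^10 + w^8*6

w^10 + w^8*6


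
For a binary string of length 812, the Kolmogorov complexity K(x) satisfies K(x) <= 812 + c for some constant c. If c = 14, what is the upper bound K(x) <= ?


K(x) <= |x| + c = 812 + 14 = 826

826


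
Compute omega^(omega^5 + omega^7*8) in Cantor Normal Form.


omega^(omega^5 + omega^7*8):
In ordinal addition a term is absorbed by a following term of strictly larger exponent: 5 < 7, so omega^5 + omega^7*8 = omega^7*8.
omega raised to a CNF ordinal is a single CNF term: Result = omega^(omega^7*8)

omega^(omega^7*8)


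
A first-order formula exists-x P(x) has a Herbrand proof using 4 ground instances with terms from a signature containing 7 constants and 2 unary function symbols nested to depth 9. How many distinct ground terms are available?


Herbrand terms by depth:
Depth 0: 7 constants
Depth 1: 14 new terms (running total: 21)
Depth 2: 28 new terms (running total: 49)
Depth 3: 56 new terms (running total: 105)
Depth 4: 112 new terms (running total: 217)
Depth 5: 224 new terms (running total: 441)
Depth 6: 448 new terms (running total: 889)
Depth 7: 896 new terms (running total: 1785)
Depth 8: 1792 new terms (running total: 3577)
Depth 9: 3584 new terms (running total: 7161)
Total distinct ground terms = 7161

7161


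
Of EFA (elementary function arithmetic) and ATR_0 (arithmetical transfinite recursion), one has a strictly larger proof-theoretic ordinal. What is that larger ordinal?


Proof-theoretic ordinal of EFA (elementary function arithmetic): omega^3
Proof-theoretic ordinal of ATR_0 (arithmetical transfinite recursion): Gamma_0
Comparing: omega^3 < Gamma_0.
The larger ordinal is Gamma_0 (from ATR_0 (arithmetical transfinite recursion)).

Gamma_0


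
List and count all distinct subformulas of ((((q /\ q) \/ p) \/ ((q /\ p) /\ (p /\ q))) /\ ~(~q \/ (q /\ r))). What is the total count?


Formula: ((((q /\ q) \/ p) \/ ((q /\ p) /\ (p /\ q))) /\ ~(~q \/ (q /\ r)))
Subformulas found:
  1. q
  2. r
  3. p
  4. ~q
  5. (q /\ p)
  6. (q /\ r)
  7. (p /\ q)
  8. (q /\ q)
  9. ((q /\ q) \/ p)
  10. (~q \/ (q /\ r))
  11. ~(~q \/ (q /\ r))
  12. ((q /\ p) /\ (p /\ q))
  13. (((q /\ q) \/ p) \/ ((q /\ p) /\ (p /\ q)))
  14. ((((q /\ q) \/ p) \/ ((q /\ p) /\ (p /\ q))) /\ ~(~q \/ (q /\ r)))
Total distinct subformulas = 14

14


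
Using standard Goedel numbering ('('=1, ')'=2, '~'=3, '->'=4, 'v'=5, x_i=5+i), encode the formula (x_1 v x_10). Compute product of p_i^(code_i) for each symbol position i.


Formula: (x_1 v x_10)
Symbol codes: [1, 6, 5, 15, 2]
Primes: [2, 3, 5, 7, 11]
p_1^1 = 2^1 = 2
p_2^6 = 3^6 = 729
p_3^5 = 5^5 = 3125
p_4^15 = 7^15 = 4747561509943
p_5^2 = 11^2 = 121
Product = 2617360332691013043750

2617360332691013043750


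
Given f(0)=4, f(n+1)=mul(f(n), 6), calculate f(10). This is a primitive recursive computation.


f(0) = 4
f(1) = mul(f(0), 6) = mul(4, 6) = 24
f(2) = mul(f(1), 6) = mul(24, 6) = 144
f(3) = mul(f(2), 6) = mul(144, 6) = 864
f(4) = mul(f(3), 6) = mul(864, 6) = 5184
f(5) = mul(f(4), 6) = mul(5184, 6) = 31104
f(6) = mul(f(5), 6) = mul(31104, 6) = 186624
f(7) = mul(f(6), 6) = mul(186624, 6) = 1119744
f(8) = mul(f(7), 6) = mul(1119744, 6) = 6718464
f(9) = mul(f(8), 6) = mul(6718464, 6) = 40310784
f(10) = mul(f(9), 6) = mul(40310784, 6) = 241864704


241864704


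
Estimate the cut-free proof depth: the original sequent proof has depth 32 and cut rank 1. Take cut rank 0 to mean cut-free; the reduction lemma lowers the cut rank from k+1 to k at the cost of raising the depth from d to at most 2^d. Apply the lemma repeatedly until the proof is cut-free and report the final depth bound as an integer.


Each rank reduction sends depth d to at most 2^d; cut rank r needs r reductions.
2_0(32) = 32
2_1(32) = 2^32 = 4294967296
Cut-free depth bound = 4294967296

4294967296


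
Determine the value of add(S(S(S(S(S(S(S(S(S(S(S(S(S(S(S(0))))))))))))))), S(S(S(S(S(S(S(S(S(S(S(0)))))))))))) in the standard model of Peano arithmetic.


add(S^15(0), S^11(0)):
S^15(0) = 15
S^11(0) = 11
15 + 11 = 26

26


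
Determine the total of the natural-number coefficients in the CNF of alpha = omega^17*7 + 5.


CNF: omega^17*7 + 5
Coefficients: 7 + 5 = 12

12


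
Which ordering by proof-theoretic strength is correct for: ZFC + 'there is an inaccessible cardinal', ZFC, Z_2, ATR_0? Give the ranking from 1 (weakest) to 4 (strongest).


Ordering by consistency strength:
1. ATR_0
2. Z_2
3. ZFC
4. ZFC + 'there is an inaccessible cardinal'


ZFC + 'there is an inaccessible cardinal'=4, ZFC=3, Z_2=2, ATR_0=1


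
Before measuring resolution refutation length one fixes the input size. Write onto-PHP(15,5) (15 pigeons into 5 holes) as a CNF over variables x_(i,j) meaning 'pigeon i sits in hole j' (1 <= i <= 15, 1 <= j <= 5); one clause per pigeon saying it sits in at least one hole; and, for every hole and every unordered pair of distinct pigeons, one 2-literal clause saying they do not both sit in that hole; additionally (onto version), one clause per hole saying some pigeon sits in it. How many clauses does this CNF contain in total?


onto-PHP(15,5): 15 pigeons, 5 holes, 15*5 = 75 variables.
- pigeon clauses: one per pigeon -> 15 clauses
- hole clauses: 5 holes * C(15,2) = 5 * 105 -> 525 clauses
- onto clauses: one per hole -> 5 clauses
Total clauses = 15 + 525 + 5 = 545

545


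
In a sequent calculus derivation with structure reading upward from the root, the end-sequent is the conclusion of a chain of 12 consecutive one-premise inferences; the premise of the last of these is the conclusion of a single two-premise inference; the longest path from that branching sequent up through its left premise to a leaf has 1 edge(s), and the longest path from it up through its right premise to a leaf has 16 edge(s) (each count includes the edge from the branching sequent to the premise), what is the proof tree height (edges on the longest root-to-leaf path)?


Longest path through the left premise: 1 edges (measured from the branching sequent)
Longest path through the right premise: 16 edges
Height of the subtree rooted at the branching sequent: max(1, 16) = 16
The branching sequent sits 12 edges above the root (the chain of one-premise inferences), so height = 16 + 12 = 28

28


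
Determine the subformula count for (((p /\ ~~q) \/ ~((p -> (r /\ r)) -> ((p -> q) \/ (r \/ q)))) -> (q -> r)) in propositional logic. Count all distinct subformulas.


Formula: (((p /\ ~~q) \/ ~((p -> (r /\ r)) -> ((p -> q) \/ (r \/ q)))) -> (q -> r))
Subformulas found:
  1. q
  2. r
  3. p
  4. ~q
  5. ~~q
  6. (r \/ q)
  7. (r /\ r)
  8. (p -> q)
  9. (q -> r)
  10. (p /\ ~~q)
  11. (p -> (r /\ r))
  12. ((p -> q) \/ (r \/ q))
  13. ((p -> (r /\ r)) -> ((p -> q) \/ (r \/ q)))
  14. ~((p -> (r /\ r)) -> ((p -> q) \/ (r \/ q)))
  15. ((p /\ ~~q) \/ ~((p -> (r /\ r)) -> ((p -> q) \/ (r \/ q))))
  16. (((p /\ ~~q) \/ ~((p -> (r /\ r)) -> ((p -> q) \/ (r \/ q)))) -> (q -> r))
Total distinct subformulas = 16

16


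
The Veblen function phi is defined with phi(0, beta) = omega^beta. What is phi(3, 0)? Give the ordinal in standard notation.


phi(3, 0):
phi(3, beta) = eta_beta (the beta-th eta number, fixed point of zeta).
phi(3, 0) = eta_0

eta_0


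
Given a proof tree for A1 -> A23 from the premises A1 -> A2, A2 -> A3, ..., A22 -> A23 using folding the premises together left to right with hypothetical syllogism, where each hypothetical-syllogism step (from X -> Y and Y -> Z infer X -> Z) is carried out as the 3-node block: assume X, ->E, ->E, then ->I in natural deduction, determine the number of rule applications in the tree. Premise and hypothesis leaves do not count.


There are 22 premises in the chain. The first HS step combines premises 1 and 2; each further premise needs one more HS step.
So 22 premises require 22 - 1 = 21 hypothetical-syllogism steps.
Each HS step uses 3 inference nodes (->E, ->E, ->I).
21 * 3 = 63 total inference nodes.

63


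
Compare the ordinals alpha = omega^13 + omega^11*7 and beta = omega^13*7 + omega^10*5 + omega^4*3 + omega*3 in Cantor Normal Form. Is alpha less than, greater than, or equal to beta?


Compare term by term from highest exponent:
alpha = omega^13 + omega^11*7
beta = omega^13*7 + omega^10*5 + omega^4*3 + omega*3
Term 1: alpha has omega^13*1, beta has omega^13*7
Term 2: alpha has omega^11*7, beta has omega^10*5
Term 3: alpha has omega^0*0, beta has omega^4*3
Term 4: alpha has omega^0*0, beta has omega^1*3
Result: alpha < beta

alpha < beta


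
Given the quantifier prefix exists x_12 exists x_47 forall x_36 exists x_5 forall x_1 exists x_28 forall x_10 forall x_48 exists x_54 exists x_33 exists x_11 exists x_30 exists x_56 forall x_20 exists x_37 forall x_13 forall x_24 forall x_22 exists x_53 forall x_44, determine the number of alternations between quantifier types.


Walk the prefix and count type changes:
  position 1: exists -> exists
  position 2: exists -> forall <-- alternation
  position 3: forall -> exists <-- alternation
  position 4: exists -> forall <-- alternation
  position 5: forall -> exists <-- alternation
  position 6: exists -> forall <-- alternation
  position 7: forall -> forall
  position 8: forall -> exists <-- alternation
  position 9: exists -> exists
  position 10: exists -> exists
  position 11: exists -> exists
  position 12: exists -> exists
  position 13: exists -> forall <-- alternation
  position 14: forall -> exists <-- alternation
  position 15: exists -> forall <-- alternation
  position 16: forall -> forall
  position 17: forall -> forall
  position 18: forall -> exists <-- alternation
  position 19: exists -> forall <-- alternation
Total alternations = 11

11


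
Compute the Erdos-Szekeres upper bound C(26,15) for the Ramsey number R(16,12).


R(16,12) <= C(16+12-2, 16-1) = C(26, 15)
C(26, 15) = 26! / (15! * 11!)
= 7726160

7726160


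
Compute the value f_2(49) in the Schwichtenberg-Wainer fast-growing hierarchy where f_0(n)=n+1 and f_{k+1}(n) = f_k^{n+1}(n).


f_2(49) = f_1^50(49)
f_1(m) = 2m + 1.
Iterating: f_1^k(n) = 2^k*(n+1) - 1.
f_2(49) = 2^50*(49+1) - 1 = 1125899906842624*50 - 1 = 56294995342131199

56294995342131199


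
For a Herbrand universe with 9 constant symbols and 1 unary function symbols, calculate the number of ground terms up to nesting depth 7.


Herbrand terms by depth:
Depth 0: 9 constants
Depth 1: 9 new terms (running total: 18)
Depth 2: 9 new terms (running total: 27)
Depth 3: 9 new terms (running total: 36)
Depth 4: 9 new terms (running total: 45)
Depth 5: 9 new terms (running total: 54)
Depth 6: 9 new terms (running total: 63)
Depth 7: 9 new terms (running total: 72)
Total distinct ground terms = 72

72


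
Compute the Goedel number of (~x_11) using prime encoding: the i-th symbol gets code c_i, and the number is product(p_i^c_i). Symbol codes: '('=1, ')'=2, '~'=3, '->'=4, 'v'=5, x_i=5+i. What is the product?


Formula: (~x_11)
Symbol codes: [1, 3, 16, 2]
Primes: [2, 3, 5, 7]
p_1^1 = 2^1 = 2
p_2^3 = 3^3 = 27
p_3^16 = 5^16 = 152587890625
p_4^2 = 7^2 = 49
Product = 403747558593750

403747558593750


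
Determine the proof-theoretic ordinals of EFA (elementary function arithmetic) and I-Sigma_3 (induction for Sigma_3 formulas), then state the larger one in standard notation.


Proof-theoretic ordinal of EFA (elementary function arithmetic): omega^3
Proof-theoretic ordinal of I-Sigma_3 (induction for Sigma_3 formulas): omega^(omega^(omega^omega))
Comparing: omega^3 < omega^(omega^(omega^omega)).
The larger ordinal is omega^(omega^(omega^omega)) (from I-Sigma_3 (induction for Sigma_3 formulas)).

omega^(omega^(omega^omega))


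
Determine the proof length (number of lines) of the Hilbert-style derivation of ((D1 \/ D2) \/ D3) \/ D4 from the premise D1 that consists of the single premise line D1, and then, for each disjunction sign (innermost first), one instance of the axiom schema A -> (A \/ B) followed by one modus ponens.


Building the left-nested 4-ary disjunction from D1:
- 1 premise line (D1)
- 4 disjuncts means 3 disjunction signs; each needs 1 axiom instance + 1 MP = 2 lines: 2 * 3 = 6
Total = 1 + 6 = 7 lines.

7


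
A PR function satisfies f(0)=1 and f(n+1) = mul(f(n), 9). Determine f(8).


f(0) = 1
f(1) = mul(f(0), 9) = mul(1, 9) = 9
f(2) = mul(f(1), 9) = mul(9, 9) = 81
f(3) = mul(f(2), 9) = mul(81, 9) = 729
f(4) = mul(f(3), 9) = mul(729, 9) = 6561
f(5) = mul(f(4), 9) = mul(6561, 9) = 59049
f(6) = mul(f(5), 9) = mul(59049, 9) = 531441
f(7) = mul(f(6), 9) = mul(531441, 9) = 4782969
f(8) = mul(f(7), 9) = mul(4782969, 9) = 43046721


43046721


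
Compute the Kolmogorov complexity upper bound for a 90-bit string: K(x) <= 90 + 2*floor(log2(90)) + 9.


floor(log2(90)) = 6
2 * 6 = 12
K(x) <= 90 + 12 + 9 = 111

111


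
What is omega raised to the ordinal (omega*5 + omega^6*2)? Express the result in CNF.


omega^(omega*5 + omega^6*2):
In ordinal addition a term is absorbed by a following term of strictly larger exponent: 1 < 6, so omega*5 + omega^6*2 = omega^6*2.
omega raised to a CNF ordinal is a single CNF term: Result = omega^(omega^6*2)

omega^(omega^6*2)


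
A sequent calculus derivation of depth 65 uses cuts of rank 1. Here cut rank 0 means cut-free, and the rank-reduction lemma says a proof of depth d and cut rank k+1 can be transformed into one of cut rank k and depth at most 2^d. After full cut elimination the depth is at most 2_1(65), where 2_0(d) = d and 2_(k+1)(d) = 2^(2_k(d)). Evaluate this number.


Each rank reduction sends depth d to at most 2^d; cut rank r needs r reductions.
2_0(65) = 65
2_1(65) = 2^65 = 36893488147419103232
Cut-free depth bound = 36893488147419103232

36893488147419103232


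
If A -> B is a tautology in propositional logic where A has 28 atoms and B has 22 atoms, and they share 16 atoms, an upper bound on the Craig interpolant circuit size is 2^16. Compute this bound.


Shared atoms = 16
Craig interpolant size bound = 2^16
= 65536

65536


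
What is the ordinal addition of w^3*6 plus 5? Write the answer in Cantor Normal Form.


Ordinal addition w^3*6 + 5:
Leading exponent of alpha (3) > leading exponent of beta (0).
Since alpha's term has higher exponent than beta's leading term,
the sum is simply alpha followed by beta.
Result = w^3*6 + 5

w^3*6 + 5


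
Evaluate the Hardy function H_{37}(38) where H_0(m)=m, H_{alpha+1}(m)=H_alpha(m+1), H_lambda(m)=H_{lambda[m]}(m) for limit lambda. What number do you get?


H_37(38):
For finite ordinals k, H_k(n) = n + k (each successor step adds 1).
H_37(38) = 38 + 37 = 75

75


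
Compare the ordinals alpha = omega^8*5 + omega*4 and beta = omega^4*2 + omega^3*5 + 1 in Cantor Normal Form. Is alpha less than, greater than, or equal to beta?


Compare term by term from highest exponent:
alpha = omega^8*5 + omega*4
beta = omega^4*2 + omega^3*5 + 1
Term 1: alpha has omega^8*5, beta has omega^4*2
Term 2: alpha has omega^1*4, beta has omega^3*5
Term 3: alpha has omega^0*0, beta has omega^0*1
Result: alpha > beta

alpha > beta


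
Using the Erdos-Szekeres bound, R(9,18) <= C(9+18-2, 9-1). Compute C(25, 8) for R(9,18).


R(9,18) <= C(9+18-2, 9-1) = C(25, 8)
C(25, 8) = 25! / (8! * 17!)
= 1081575

1081575


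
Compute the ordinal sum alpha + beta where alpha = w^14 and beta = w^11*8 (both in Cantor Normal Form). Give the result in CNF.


Ordinal addition w^14 + w^11*8:
Leading exponent of alpha (14) > leading exponent of beta (11).
Since alpha's term has higher exponent than beta's leading term,
the sum is simply alpha followed by beta.
Result = w^14 + w^11*8

w^14 + w^11*8


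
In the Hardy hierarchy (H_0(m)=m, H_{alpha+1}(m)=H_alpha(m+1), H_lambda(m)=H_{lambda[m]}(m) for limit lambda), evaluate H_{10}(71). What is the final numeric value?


H_10(71):
For finite ordinals k, H_k(n) = n + k (each successor step adds 1).
H_10(71) = 71 + 10 = 81

81


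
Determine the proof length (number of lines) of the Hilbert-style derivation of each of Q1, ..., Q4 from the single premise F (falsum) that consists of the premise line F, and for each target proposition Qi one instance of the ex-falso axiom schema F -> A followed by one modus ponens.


Ex falso, line by line:
- 1 premise line (F)
- 4 targets, each needing 1 axiom instance (F -> Qi) + 1 MP = 2 lines: 2 * 4 = 8
Total = 1 + 8 = 9 lines.

9


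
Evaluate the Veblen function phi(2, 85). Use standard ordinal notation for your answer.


phi(2, 85):
phi(2, beta) = zeta_beta (the beta-th zeta number, fixed point of epsilon).
phi(2, 85) = zeta_85

zeta_85


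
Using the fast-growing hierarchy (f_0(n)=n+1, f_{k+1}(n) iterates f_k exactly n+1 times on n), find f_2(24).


f_2(24) = f_1^25(24)
f_1(m) = 2m + 1.
Iterating: f_1^k(n) = 2^k*(n+1) - 1.
f_2(24) = 2^25*(24+1) - 1 = 33554432*25 - 1 = 838860799

838860799


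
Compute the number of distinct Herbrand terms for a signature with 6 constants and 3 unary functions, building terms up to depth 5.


Herbrand terms by depth:
Depth 0: 6 constants
Depth 1: 18 new terms (running total: 24)
Depth 2: 54 new terms (running total: 78)
Depth 3: 162 new terms (running total: 240)
Depth 4: 486 new terms (running total: 726)
Depth 5: 1458 new terms (running total: 2184)
Total distinct ground terms = 2184

2184


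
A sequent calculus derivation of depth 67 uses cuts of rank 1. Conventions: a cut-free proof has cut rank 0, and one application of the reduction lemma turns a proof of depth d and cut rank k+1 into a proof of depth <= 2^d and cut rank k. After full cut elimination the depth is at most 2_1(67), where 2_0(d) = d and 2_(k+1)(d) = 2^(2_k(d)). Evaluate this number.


Each rank reduction sends depth d to at most 2^d; cut rank r needs r reductions.
2_0(67) = 67
2_1(67) = 2^67 = 147573952589676412928
Cut-free depth bound = 147573952589676412928

147573952589676412928


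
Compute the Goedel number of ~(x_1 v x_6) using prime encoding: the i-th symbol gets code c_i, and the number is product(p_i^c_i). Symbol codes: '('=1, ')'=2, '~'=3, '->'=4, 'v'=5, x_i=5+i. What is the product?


Formula: ~(x_1 v x_6)
Symbol codes: [3, 1, 6, 5, 11, 2]
Primes: [2, 3, 5, 7, 11, 13]
p_1^3 = 2^3 = 8
p_2^1 = 3^1 = 3
p_3^6 = 5^6 = 15625
p_4^5 = 7^5 = 16807
p_5^11 = 11^11 = 285311670611
p_6^2 = 13^2 = 169
Product = 303897907089406504875000

303897907089406504875000


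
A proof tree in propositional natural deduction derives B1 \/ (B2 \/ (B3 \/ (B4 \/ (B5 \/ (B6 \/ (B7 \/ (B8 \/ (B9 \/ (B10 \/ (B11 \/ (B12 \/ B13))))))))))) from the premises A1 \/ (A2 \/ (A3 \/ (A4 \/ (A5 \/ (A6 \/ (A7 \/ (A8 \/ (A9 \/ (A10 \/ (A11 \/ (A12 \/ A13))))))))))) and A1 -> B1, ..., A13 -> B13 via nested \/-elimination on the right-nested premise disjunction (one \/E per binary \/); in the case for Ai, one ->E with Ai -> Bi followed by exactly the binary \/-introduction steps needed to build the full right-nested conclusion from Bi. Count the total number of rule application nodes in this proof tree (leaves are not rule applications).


Constructive dilemma with 13 branches, all disjunctions right-nested:
- \/E: the premise has 12 binary \/, each eliminated once: 12 nodes.
- ->E: one per case (Ai with Ai -> Bi gives Bi): 13 nodes.
- \/I: in case i < n, Bi needs 1 step to form Bi \/ (B(i+1) \/ ...) and then i-1 steps to prepend B(i-1), ..., B1, i.e. i steps; in case i = n, B13 needs 12 prepend steps.
  \/I total = (1 + 2 + ... + 12) + 12 = 78 + 12 = 90 nodes.
Total = 12 + 13 + 90 = 115

115


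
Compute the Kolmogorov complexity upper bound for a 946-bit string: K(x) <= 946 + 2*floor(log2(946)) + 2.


floor(log2(946)) = 9
2 * 9 = 18
K(x) <= 946 + 18 + 2 = 966

966


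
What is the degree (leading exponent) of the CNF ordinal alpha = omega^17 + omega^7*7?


CNF: omega^17 + omega^7*7
The leading term is omega^17, which has exponent 17.

17


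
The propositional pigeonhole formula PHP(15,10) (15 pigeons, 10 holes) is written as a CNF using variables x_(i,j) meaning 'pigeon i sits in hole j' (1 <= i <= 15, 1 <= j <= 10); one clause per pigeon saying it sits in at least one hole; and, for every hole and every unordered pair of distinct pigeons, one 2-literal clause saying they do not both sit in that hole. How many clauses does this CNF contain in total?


PHP(15,10): 15 pigeons, 10 holes, 15*10 = 150 variables.
- pigeon clauses: one per pigeon -> 15 clauses
- hole clauses: 10 holes * C(15,2) = 10 * 105 -> 1050 clauses
Total clauses = 15 + 1050 = 1065

1065


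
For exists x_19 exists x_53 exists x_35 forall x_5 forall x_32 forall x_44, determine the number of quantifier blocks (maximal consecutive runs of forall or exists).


Alternations = 1.
Blocks = alternations + 1 = 2

2


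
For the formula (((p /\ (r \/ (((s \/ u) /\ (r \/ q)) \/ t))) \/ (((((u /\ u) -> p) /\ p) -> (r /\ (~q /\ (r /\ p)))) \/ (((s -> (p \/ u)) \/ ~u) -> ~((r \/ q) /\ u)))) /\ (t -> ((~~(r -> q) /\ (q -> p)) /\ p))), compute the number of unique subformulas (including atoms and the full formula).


Formula: (((p /\ (r \/ (((s \/ u) /\ (r \/ q)) \/ t))) \/ (((((u /\ u) -> p) /\ p) -> (r /\ (~q /\ (r /\ p)))) \/ (((s -> (p \/ u)) \/ ~u) -> ~((r \/ q) /\ u)))) /\ (t -> ((~~(r -> q) /\ (q -> p)) /\ p)))
Subformulas found:
  1. r
  2. p
  3. q
  4. u
  5. s
  6. t
  7. ~u
  8. ~q
  9. (r -> q)
  10. (r /\ p)
  11. (q -> p)
  12. (u /\ u)
  13. (s \/ u)
  14. (r \/ q)
  15. (p \/ u)
  16. ~(r -> q)
  17. ~~(r -> q)
  18. (s -> (p \/ u))
  19. ((r \/ q) /\ u)
  20. ((u /\ u) -> p)
  21. (~q /\ (r /\ p))
  22. ~((r \/ q) /\ u)
  23. ((s \/ u) /\ (r \/ q))
  24. (((u /\ u) -> p) /\ p)
  25. ((s -> (p \/ u)) \/ ~u)
  26. (r /\ (~q /\ (r /\ p)))
  27. (~~(r -> q) /\ (q -> p))
  28. (((s \/ u) /\ (r \/ q)) \/ t)
  29. ((~~(r -> q) /\ (q -> p)) /\ p)
  30. (r \/ (((s \/ u) /\ (r \/ q)) \/ t))
  31. (t -> ((~~(r -> q) /\ (q -> p)) /\ p))
  32. (p /\ (r \/ (((s \/ u) /\ (r \/ q)) \/ t)))
  33. (((s -> (p \/ u)) \/ ~u) -> ~((r \/ q) /\ u))
  34. ((((u /\ u) -> p) /\ p) -> (r /\ (~q /\ (r /\ p))))
  35. (((((u /\ u) -> p) /\ p) -> (r /\ (~q /\ (r /\ p)))) \/ (((s -> (p \/ u)) \/ ~u) -> ~((r \/ q) /\ u)))
  36. ((p /\ (r \/ (((s \/ u) /\ (r \/ q)) \/ t))) \/ (((((u /\ u) -> p) /\ p) -> (r /\ (~q /\ (r /\ p)))) \/ (((s -> (p \/ u)) \/ ~u) -> ~((r \/ q) /\ u))))
  37. (((p /\ (r \/ (((s \/ u) /\ (r \/ q)) \/ t))) \/ (((((u /\ u) -> p) /\ p) -> (r /\ (~q /\ (r /\ p)))) \/ (((s -> (p \/ u)) \/ ~u) -> ~((r \/ q) /\ u)))) /\ (t -> ((~~(r -> q) /\ (q -> p)) /\ p)))
Total distinct subformulas = 37

37


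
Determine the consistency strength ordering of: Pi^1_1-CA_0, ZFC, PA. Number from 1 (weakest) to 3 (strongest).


Ordering by consistency strength:
1. PA
2. Pi^1_1-CA_0
3. ZFC


Pi^1_1-CA_0=2, ZFC=3, PA=1


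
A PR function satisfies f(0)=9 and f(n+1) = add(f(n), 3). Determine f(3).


f(0) = 9
f(1) = add(f(0), 3) = add(9, 3) = 12
f(2) = add(f(1), 3) = add(12, 3) = 15
f(3) = add(f(2), 3) = add(15, 3) = 18


18


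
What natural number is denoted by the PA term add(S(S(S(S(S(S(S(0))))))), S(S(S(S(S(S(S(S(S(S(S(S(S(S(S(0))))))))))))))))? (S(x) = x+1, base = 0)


add(S^7(0), S^15(0)):
S^7(0) = 7
S^15(0) = 15
7 + 15 = 22

22


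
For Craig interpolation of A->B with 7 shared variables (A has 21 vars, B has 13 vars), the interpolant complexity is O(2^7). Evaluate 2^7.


Shared atoms = 7
Craig interpolant size bound = 2^7
= 128

128


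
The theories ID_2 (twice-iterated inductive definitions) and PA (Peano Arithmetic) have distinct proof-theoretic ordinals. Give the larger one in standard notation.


Proof-theoretic ordinal of ID_2 (twice-iterated inductive definitions): psi_0(epsilon_{Omega_2+1})
Proof-theoretic ordinal of PA (Peano Arithmetic): epsilon_0
Comparing: epsilon_0 < psi_0(epsilon_{Omega_2+1}).
The larger ordinal is psi_0(epsilon_{Omega_2+1}) (from ID_2 (twice-iterated inductive definitions)).

psi_0(epsilon_{Omega_2+1})


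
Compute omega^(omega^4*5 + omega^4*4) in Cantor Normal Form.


omega^(omega^4*5 + omega^4*4):
Both terms of the exponent have the same exponent 4, so they merge: omega^4*5 + omega^4*4 = omega^4*(5+4) = omega^4*9.
omega raised to a CNF ordinal is a single CNF term: Result = omega^(omega^4*9)

omega^(omega^4*9)


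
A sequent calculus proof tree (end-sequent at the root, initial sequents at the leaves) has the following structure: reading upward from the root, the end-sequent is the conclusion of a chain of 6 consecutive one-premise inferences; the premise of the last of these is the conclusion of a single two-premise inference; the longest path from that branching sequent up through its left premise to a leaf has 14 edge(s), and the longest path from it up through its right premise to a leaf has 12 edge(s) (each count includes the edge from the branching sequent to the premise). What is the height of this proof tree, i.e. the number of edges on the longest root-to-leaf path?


Longest path through the left premise: 14 edges (measured from the branching sequent)
Longest path through the right premise: 12 edges
Height of the subtree rooted at the branching sequent: max(14, 12) = 14
The branching sequent sits 6 edges above the root (the chain of one-premise inferences), so height = 14 + 6 = 20

20


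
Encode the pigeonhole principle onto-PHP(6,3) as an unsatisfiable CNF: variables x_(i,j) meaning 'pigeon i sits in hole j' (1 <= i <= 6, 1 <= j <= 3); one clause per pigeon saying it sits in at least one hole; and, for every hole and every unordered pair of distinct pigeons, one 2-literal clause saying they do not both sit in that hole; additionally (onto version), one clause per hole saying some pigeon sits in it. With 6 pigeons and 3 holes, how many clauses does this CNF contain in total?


onto-PHP(6,3): 6 pigeons, 3 holes, 6*3 = 18 variables.
- pigeon clauses: one per pigeon -> 6 clauses
- hole clauses: 3 holes * C(6,2) = 3 * 15 -> 45 clauses
- onto clauses: one per hole -> 3 clauses
Total clauses = 6 + 45 + 3 = 54

54


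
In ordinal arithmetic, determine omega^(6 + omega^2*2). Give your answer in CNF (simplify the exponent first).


omega^(6 + omega^2*2):
In ordinal addition a term is absorbed by a following term of strictly larger exponent: 0 < 2, so 6 + omega^2*2 = omega^2*2.
omega raised to a CNF ordinal is a single CNF term: Result = omega^(omega^2*2)

omega^(omega^2*2)


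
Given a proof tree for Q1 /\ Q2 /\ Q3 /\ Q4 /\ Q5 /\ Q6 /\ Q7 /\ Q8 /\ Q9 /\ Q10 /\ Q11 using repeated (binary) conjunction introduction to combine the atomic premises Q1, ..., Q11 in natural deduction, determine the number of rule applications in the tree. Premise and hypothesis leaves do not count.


The target conjunction has 11 conjuncts, i.e. 10 binary /\ connectives.
Each conjunction-intro joins two pieces, so 11 atoms require 11-1 = 10 applications.
Total inference nodes = 10

10


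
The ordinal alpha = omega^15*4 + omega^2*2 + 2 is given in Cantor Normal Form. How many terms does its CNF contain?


CNF: omega^15*4 + omega^2*2 + 2
Count the summands separated by '+':
  term 1: omega^15*4
  term 2: omega^2*2
  term 3: 2
Total terms = 3

3


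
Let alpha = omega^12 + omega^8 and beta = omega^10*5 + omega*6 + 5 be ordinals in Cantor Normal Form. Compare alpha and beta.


Compare term by term from highest exponent:
alpha = omega^12 + omega^8
beta = omega^10*5 + omega*6 + 5
Term 1: alpha has omega^12*1, beta has omega^10*5
Term 2: alpha has omega^8*1, beta has omega^1*6
Term 3: alpha has omega^0*0, beta has omega^0*5
Result: alpha > beta

alpha > beta


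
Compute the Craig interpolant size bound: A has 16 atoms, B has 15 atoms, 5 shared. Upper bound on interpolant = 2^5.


Shared atoms = 5
Craig interpolant size bound = 2^5
= 32

32


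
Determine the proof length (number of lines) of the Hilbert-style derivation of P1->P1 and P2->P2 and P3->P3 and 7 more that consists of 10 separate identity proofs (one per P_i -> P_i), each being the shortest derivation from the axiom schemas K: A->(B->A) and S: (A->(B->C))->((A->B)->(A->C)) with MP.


The shortest proof of A->A from K and S in the Hilbert calculus has exactly 5 lines:
(1) K instance A->((A->A)->A), (2) S instance, (3) MP on 1,2, (4) K instance A->(A->A), (5) MP on 3,4.
For 10 independent identities: 10 * 5 = 50 lines total.

50


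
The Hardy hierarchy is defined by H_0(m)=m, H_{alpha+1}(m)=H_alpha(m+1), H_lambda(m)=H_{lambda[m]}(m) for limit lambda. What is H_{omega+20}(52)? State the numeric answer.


H_{omega+20}(52):
Unwind the 20 successor steps: H_{omega+20}(52) = H_omega(52+20) = H_omega(72).
H_omega(m) = H_m(m) = m + m = 2m.
Result = 2 * 72 = 144

144


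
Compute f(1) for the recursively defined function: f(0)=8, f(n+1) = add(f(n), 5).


f(0) = 8
f(1) = add(f(0), 5) = add(8, 5) = 13


13


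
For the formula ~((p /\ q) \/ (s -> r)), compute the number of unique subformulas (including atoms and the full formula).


Formula: ~((p /\ q) \/ (s -> r))
Subformulas found:
  1. q
  2. s
  3. r
  4. p
  5. (s -> r)
  6. (p /\ q)
  7. ((p /\ q) \/ (s -> r))
  8. ~((p /\ q) \/ (s -> r))
Total distinct subformulas = 8

8


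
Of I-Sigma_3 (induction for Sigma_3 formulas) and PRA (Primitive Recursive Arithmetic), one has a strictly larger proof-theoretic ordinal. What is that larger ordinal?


Proof-theoretic ordinal of I-Sigma_3 (induction for Sigma_3 formulas): omega^(omega^(omega^omega))
Proof-theoretic ordinal of PRA (Primitive Recursive Arithmetic): omega^omega
Comparing: omega^omega < omega^(omega^(omega^omega)).
The larger ordinal is omega^(omega^(omega^omega)) (from I-Sigma_3 (induction for Sigma_3 formulas)).

omega^(omega^(omega^omega))
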